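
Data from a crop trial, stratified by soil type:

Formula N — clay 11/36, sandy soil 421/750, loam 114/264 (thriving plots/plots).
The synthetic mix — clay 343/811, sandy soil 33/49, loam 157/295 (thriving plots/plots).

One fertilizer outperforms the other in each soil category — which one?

Clay: Formula N 11/36 = 30.6%, the synthetic mix 343/811 = 42.3% → the synthetic mix
Sandy soil: Formula N 421/750 = 56.1%, the synthetic mix 33/49 = 67.3% → the synthetic mix
Loam: Formula N 114/264 = 43.2%, the synthetic mix 157/295 = 53.2% → the synthetic mix
The synthetic mix has the higher rate in all 3 groups.

the synthetic mix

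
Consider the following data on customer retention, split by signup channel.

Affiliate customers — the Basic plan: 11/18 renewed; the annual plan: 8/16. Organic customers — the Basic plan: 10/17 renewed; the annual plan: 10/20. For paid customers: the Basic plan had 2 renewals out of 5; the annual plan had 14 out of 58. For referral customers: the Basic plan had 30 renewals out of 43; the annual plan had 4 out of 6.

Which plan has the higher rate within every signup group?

the Basic plan

Affiliate: the Basic plan 11/18 = 61.1%, the annual plan 8/16 = 50.0% → the Basic plan
Organic: the Basic plan 10/17 = 58.8%, the annual plan 10/20 = 50.0% → the Basic plan
Paid: the Basic plan 2/5 = 40.0%, the annual plan 14/58 = 24.1% → the Basic plan
Referral: the Basic plan 30/43 = 69.8%, the annual plan 4/6 = 66.7% → the Basic plan
The Basic plan has the higher rate in all 4 groups.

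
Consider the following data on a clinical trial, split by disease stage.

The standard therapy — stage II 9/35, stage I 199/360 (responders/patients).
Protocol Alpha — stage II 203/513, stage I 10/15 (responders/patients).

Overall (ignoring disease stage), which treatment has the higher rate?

Stage II: the standard therapy 9/35 = 25.7%, Protocol Alpha 203/513 = 39.6% → Protocol Alpha
Stage I: the standard therapy 199/360 = 55.3%, Protocol Alpha 10/15 = 66.7% → Protocol Alpha
Overall: the standard therapy 208/395 = 52.7%, Protocol Alpha 213/528 = 40.3% → the standard therapy
(Protocol Alpha wins every disease group but the standard therapy wins overall — Protocol Alpha's patients skew toward the low-rate stage II group.)

the standard therapy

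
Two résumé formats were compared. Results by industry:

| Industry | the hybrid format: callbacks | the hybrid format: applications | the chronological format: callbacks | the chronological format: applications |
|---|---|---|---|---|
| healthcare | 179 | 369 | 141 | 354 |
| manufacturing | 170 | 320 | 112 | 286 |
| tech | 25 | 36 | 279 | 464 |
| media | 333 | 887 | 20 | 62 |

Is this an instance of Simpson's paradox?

Healthcare: the hybrid format 179/369 = 48.5%, the chronological format 141/354 = 39.8% → the hybrid format
Manufacturing: the hybrid format 170/320 = 53.1%, the chronological format 112/286 = 39.2% → the hybrid format
Tech: the hybrid format 25/36 = 69.4%, the chronological format 279/464 = 60.1% → the hybrid format
Media: the hybrid format 333/887 = 37.5%, the chronological format 20/62 = 32.3% → the hybrid format
Overall: the hybrid format 707/1612 = 43.9%, the chronological format 552/1166 = 47.3% → the chronological format
The hybrid format wins each industry group but the chronological format wins overall — the comparison reverses. The hybrid format's applications skew toward media, which has a lower base rate.

Yes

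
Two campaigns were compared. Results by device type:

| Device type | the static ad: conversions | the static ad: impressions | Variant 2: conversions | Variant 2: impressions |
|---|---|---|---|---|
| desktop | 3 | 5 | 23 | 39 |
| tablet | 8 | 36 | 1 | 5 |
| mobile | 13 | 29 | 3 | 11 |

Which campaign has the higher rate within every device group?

the static ad

Desktop: the static ad 3/5 = 60.0%, Variant 2 23/39 = 59.0% → the static ad
Tablet: the static ad 8/36 = 22.2%, Variant 2 1/5 = 20.0% → the static ad
Mobile: the static ad 13/29 = 44.8%, Variant 2 3/11 = 27.3% → the static ad
The static ad has the higher rate in all 3 groups.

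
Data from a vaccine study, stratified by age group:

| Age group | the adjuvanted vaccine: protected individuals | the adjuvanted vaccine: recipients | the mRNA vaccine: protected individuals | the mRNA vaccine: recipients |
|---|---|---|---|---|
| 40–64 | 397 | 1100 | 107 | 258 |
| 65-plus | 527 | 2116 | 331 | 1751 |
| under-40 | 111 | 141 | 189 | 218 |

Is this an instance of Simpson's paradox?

No

40–64: the adjuvanted vaccine 397/1100 = 36.1%, the mRNA vaccine 107/258 = 41.5% → the mRNA vaccine
65-plus: the adjuvanted vaccine 527/2116 = 24.9%, the mRNA vaccine 331/1751 = 18.9% → the adjuvanted vaccine
Under-40: the adjuvanted vaccine 111/141 = 78.7%, the mRNA vaccine 189/218 = 86.7% → the mRNA vaccine
Overall: the adjuvanted vaccine 1035/3357 = 30.8%, the mRNA vaccine 627/2227 = 28.2% → the adjuvanted vaccine
Neither sweeps: the adjuvanted vaccine wins 1 of 3 groups, the mRNA vaccine wins 2. The adjuvanted vaccine wins overall but not every group — no Simpson reversal.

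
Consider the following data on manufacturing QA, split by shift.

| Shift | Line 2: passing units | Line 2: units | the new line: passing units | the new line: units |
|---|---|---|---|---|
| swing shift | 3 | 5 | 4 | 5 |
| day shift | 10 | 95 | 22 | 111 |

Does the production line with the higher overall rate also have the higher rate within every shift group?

Yes

Swing shift: Line 2 3/5 = 60.0%, the new line 4/5 = 80.0% → the new line
Day shift: Line 2 10/95 = 10.5%, the new line 22/111 = 19.8% → the new line
Overall: Line 2 13/100 = 13.0%, the new line 26/116 = 22.4% → the new line
The new line wins overall and in every shift group — no reversal.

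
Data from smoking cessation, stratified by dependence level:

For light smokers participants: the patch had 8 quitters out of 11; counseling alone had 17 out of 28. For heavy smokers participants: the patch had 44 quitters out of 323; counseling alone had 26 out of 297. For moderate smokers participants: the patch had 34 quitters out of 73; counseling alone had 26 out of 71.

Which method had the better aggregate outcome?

Light smokers: the patch 8/11 = 72.7%, counseling alone 17/28 = 60.7% → the patch
Heavy smokers: the patch 44/323 = 13.6%, counseling alone 26/297 = 8.8% → the patch
Moderate smokers: the patch 34/73 = 46.6%, counseling alone 26/71 = 36.6% → the patch
Overall: the patch 86/407 = 21.1%, counseling alone 69/396 = 17.4% → the patch

the patch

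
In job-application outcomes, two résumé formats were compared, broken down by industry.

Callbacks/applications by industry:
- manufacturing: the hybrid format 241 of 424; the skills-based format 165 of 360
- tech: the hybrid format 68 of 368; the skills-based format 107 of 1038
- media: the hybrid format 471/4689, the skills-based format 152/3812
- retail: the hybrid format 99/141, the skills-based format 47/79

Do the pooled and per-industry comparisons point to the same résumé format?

Yes

Manufacturing: the hybrid format 241/424 = 56.8%, the skills-based format 165/360 = 45.8% → the hybrid format
Tech: the hybrid format 68/368 = 18.5%, the skills-based format 107/1038 = 10.3% → the hybrid format
Media: the hybrid format 471/4689 = 10.0%, the skills-based format 152/3812 = 4.0% → the hybrid format
Retail: the hybrid format 99/141 = 70.2%, the skills-based format 47/79 = 59.5% → the hybrid format
Overall: the hybrid format 879/5622 = 15.6%, the skills-based format 471/5289 = 8.9% → the hybrid format
The hybrid format wins overall and in every industry group — no reversal.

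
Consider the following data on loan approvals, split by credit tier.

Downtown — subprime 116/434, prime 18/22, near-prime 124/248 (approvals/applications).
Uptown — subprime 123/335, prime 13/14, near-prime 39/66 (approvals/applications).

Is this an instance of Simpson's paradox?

No

Subprime: Downtown 116/434 = 26.7%, Uptown 123/335 = 36.7% → Uptown
Prime: Downtown 18/22 = 81.8%, Uptown 13/14 = 92.9% → Uptown
Near-prime: Downtown 124/248 = 50.0%, Uptown 39/66 = 59.1% → Uptown
Overall: Downtown 258/704 = 36.6%, Uptown 175/415 = 42.2% → Uptown
Uptown wins overall and in every credit group — no reversal.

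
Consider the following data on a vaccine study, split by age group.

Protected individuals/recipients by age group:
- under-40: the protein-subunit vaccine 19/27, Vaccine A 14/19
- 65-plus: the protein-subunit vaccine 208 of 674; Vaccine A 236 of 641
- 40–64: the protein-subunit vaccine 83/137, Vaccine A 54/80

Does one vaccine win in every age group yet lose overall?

No

Under-40: the protein-subunit vaccine 19/27 = 70.4%, Vaccine A 14/19 = 73.7% → Vaccine A
65-plus: the protein-subunit vaccine 208/674 = 30.9%, Vaccine A 236/641 = 36.8% → Vaccine A
40–64: the protein-subunit vaccine 83/137 = 60.6%, Vaccine A 54/80 = 67.5% → Vaccine A
Overall: the protein-subunit vaccine 310/838 = 37.0%, Vaccine A 304/740 = 41.1% → Vaccine A
Vaccine A wins overall and in every age group — no reversal.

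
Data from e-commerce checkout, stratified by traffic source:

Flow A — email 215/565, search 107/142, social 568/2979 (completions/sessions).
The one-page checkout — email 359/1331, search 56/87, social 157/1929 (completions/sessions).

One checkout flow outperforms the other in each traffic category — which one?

Flow A

Email: Flow A 215/565 = 38.1%, the one-page checkout 359/1331 = 27.0% → Flow A
Search: Flow A 107/142 = 75.4%, the one-page checkout 56/87 = 64.4% → Flow A
Social: Flow A 568/2979 = 19.1%, the one-page checkout 157/1929 = 8.1% → Flow A
Flow A has the higher rate in all 3 groups.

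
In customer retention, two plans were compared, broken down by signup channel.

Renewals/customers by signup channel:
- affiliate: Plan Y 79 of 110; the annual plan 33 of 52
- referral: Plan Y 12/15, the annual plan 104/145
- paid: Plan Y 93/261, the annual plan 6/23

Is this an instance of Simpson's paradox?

Yes

Affiliate: Plan Y 79/110 = 71.8%, the annual plan 33/52 = 63.5% → Plan Y
Referral: Plan Y 12/15 = 80.0%, the annual plan 104/145 = 71.7% → Plan Y
Paid: Plan Y 93/261 = 35.6%, the annual plan 6/23 = 26.1% → Plan Y
Overall: Plan Y 184/386 = 47.7%, the annual plan 143/220 = 65.0% → the annual plan
Plan Y wins each signup group but the annual plan wins overall — the comparison reverses. Plan Y's customers skew toward paid, which has a lower base rate.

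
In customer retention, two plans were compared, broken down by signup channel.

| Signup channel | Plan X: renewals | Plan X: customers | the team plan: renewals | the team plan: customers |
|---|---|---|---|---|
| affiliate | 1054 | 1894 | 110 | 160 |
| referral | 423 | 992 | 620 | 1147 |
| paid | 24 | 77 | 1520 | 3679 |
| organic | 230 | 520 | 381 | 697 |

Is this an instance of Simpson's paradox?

Yes

Affiliate: Plan X 1054/1894 = 55.6%, the team plan 110/160 = 68.8% → the team plan
Referral: Plan X 423/992 = 42.6%, the team plan 620/1147 = 54.1% → the team plan
Paid: Plan X 24/77 = 31.2%, the team plan 1520/3679 = 41.3% → the team plan
Organic: Plan X 230/520 = 44.2%, the team plan 381/697 = 54.7% → the team plan
Overall: Plan X 1731/3483 = 49.7%, the team plan 2631/5683 = 46.3% → Plan X
The team plan wins each signup group but Plan X wins overall — the comparison reverses. The team plan's customers skew toward paid, which has a lower base rate.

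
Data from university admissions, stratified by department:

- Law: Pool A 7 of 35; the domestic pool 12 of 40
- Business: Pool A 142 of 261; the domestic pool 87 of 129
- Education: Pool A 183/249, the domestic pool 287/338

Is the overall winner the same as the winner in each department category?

Law: Pool A 7/35 = 20.0%, the domestic pool 12/40 = 30.0% → the domestic pool
Business: Pool A 142/261 = 54.4%, the domestic pool 87/129 = 67.4% → the domestic pool
Education: Pool A 183/249 = 73.5%, the domestic pool 287/338 = 84.9% → the domestic pool
Overall: Pool A 332/545 = 60.9%, the domestic pool 386/507 = 76.1% → the domestic pool
The domestic pool wins overall and in every department group — no reversal.

Yes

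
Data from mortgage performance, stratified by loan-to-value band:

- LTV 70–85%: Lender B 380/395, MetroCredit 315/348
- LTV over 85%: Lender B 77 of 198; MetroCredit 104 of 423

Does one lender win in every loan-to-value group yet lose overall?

LTV 70–85%: Lender B 380/395 = 96.2%, MetroCredit 315/348 = 90.5% → Lender B
LTV over 85%: Lender B 77/198 = 38.9%, MetroCredit 104/423 = 24.6% → Lender B
Overall: Lender B 457/593 = 77.1%, MetroCredit 419/771 = 54.3% → Lender B
Lender B wins overall and in every loan-to-value group — no reversal.

No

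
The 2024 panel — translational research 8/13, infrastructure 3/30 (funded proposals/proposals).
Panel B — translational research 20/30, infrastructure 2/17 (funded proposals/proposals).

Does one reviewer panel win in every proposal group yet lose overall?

No

Translational research: the 2024 panel 8/13 = 61.5%, Panel B 20/30 = 66.7% → Panel B
Infrastructure: the 2024 panel 3/30 = 10.0%, Panel B 2/17 = 11.8% → Panel B
Overall: the 2024 panel 11/43 = 25.6%, Panel B 22/47 = 46.8% → Panel B
Panel B wins overall and in every proposal group — no reversal.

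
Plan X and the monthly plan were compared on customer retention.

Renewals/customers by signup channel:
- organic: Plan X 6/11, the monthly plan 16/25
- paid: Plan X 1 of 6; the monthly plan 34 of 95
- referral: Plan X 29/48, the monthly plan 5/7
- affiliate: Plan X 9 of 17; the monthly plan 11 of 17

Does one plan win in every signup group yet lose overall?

Yes

Organic: Plan X 6/11 = 54.5%, the monthly plan 16/25 = 64.0% → the monthly plan
Paid: Plan X 1/6 = 16.7%, the monthly plan 34/95 = 35.8% → the monthly plan
Referral: Plan X 29/48 = 60.4%, the monthly plan 5/7 = 71.4% → the monthly plan
Affiliate: Plan X 9/17 = 52.9%, the monthly plan 11/17 = 64.7% → the monthly plan
Overall: Plan X 45/82 = 54.9%, the monthly plan 66/144 = 45.8% → Plan X
The monthly plan wins each signup group but Plan X wins overall — the comparison reverses. The monthly plan's customers skew toward paid, which has a lower base rate.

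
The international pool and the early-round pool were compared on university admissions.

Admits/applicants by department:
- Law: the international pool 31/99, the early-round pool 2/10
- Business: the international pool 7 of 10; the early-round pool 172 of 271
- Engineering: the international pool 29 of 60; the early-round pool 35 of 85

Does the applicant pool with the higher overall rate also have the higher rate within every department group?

No

Law: the international pool 31/99 = 31.3%, the early-round pool 2/10 = 20.0% → the international pool
Business: the international pool 7/10 = 70.0%, the early-round pool 172/271 = 63.5% → the international pool
Engineering: the international pool 29/60 = 48.3%, the early-round pool 35/85 = 41.2% → the international pool
Overall: the international pool 67/169 = 39.6%, the early-round pool 209/366 = 57.1% → the early-round pool
The international pool wins each department group but the early-round pool wins overall — the comparison reverses. The international pool's applicants skew toward Law, which has a lower base rate.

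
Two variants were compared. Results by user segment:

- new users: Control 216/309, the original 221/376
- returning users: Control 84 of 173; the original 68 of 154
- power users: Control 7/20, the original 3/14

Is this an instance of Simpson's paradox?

New users: Control 216/309 = 69.9%, the original 221/376 = 58.8% → Control
Returning users: Control 84/173 = 48.6%, the original 68/154 = 44.2% → Control
Power users: Control 7/20 = 35.0%, the original 3/14 = 21.4% → Control
Overall: Control 307/502 = 61.2%, the original 292/544 = 53.7% → Control
Control wins overall and in every user group — no reversal.

No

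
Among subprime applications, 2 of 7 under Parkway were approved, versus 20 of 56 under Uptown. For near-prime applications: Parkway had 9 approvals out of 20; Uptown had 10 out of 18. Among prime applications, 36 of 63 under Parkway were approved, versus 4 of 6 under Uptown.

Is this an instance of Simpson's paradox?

Yes

Subprime: Parkway 2/7 = 28.6%, Uptown 20/56 = 35.7% → Uptown
Near-prime: Parkway 9/20 = 45.0%, Uptown 10/18 = 55.6% → Uptown
Prime: Parkway 36/63 = 57.1%, Uptown 4/6 = 66.7% → Uptown
Overall: Parkway 47/90 = 52.2%, Uptown 34/80 = 42.5% → Parkway
Uptown wins each credit group but Parkway wins overall — the comparison reverses. Uptown's applications skew toward subprime, which has a lower base rate.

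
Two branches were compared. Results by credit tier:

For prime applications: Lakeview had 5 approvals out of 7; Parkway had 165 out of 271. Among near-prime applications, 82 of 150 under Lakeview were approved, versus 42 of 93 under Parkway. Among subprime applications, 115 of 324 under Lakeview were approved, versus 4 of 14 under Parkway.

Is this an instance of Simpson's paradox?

Yes

Prime: Lakeview 5/7 = 71.4%, Parkway 165/271 = 60.9% → Lakeview
Near-prime: Lakeview 82/150 = 54.7%, Parkway 42/93 = 45.2% → Lakeview
Subprime: Lakeview 115/324 = 35.5%, Parkway 4/14 = 28.6% → Lakeview
Overall: Lakeview 202/481 = 42.0%, Parkway 211/378 = 55.8% → Parkway
Lakeview wins each credit group but Parkway wins overall — the comparison reverses. Lakeview's applications skew toward subprime, which has a lower base rate.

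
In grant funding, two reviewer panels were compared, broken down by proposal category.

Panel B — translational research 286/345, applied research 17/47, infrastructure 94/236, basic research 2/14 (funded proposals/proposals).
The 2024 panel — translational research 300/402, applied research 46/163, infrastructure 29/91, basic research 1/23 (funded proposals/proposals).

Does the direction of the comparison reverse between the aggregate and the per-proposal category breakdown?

No

Translational research: Panel B 286/345 = 82.9%, the 2024 panel 300/402 = 74.6% → Panel B
Applied research: Panel B 17/47 = 36.2%, the 2024 panel 46/163 = 28.2% → Panel B
Infrastructure: Panel B 94/236 = 39.8%, the 2024 panel 29/91 = 31.9% → Panel B
Basic research: Panel B 2/14 = 14.3%, the 2024 panel 1/23 = 4.3% → Panel B
Overall: Panel B 399/642 = 62.1%, the 2024 panel 376/679 = 55.4% → Panel B
Panel B wins overall and in every proposal group — no reversal.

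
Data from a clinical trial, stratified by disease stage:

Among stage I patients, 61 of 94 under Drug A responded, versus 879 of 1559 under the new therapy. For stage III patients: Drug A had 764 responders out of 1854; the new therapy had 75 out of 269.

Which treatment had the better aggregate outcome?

the new therapy

Stage I: Drug A 61/94 = 64.9%, the new therapy 879/1559 = 56.4% → Drug A
Stage III: Drug A 764/1854 = 41.2%, the new therapy 75/269 = 27.9% → Drug A
Overall: Drug A 825/1948 = 42.4%, the new therapy 954/1828 = 52.2% → the new therapy
(Drug A wins every disease group but the new therapy wins overall — Drug A's patients skew toward the low-rate stage III group.)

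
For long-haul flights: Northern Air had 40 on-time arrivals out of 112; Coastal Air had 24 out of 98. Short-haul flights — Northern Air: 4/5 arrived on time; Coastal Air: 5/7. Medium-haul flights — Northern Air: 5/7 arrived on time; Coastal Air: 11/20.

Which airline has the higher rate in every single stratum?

Long-haul: Northern Air 40/112 = 35.7%, Coastal Air 24/98 = 24.5% → Northern Air
Short-haul: Northern Air 4/5 = 80.0%, Coastal Air 5/7 = 71.4% → Northern Air
Medium-haul: Northern Air 5/7 = 71.4%, Coastal Air 11/20 = 55.0% → Northern Air
Northern Air has the higher rate in all 3 groups.

Northern Air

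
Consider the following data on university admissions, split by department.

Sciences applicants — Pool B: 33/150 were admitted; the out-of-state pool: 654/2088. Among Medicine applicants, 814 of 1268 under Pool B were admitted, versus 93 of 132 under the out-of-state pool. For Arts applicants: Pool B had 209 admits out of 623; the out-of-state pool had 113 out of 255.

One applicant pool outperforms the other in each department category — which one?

the out-of-state pool

Sciences: Pool B 33/150 = 22.0%, the out-of-state pool 654/2088 = 31.3% → the out-of-state pool
Medicine: Pool B 814/1268 = 64.2%, the out-of-state pool 93/132 = 70.5% → the out-of-state pool
Arts: Pool B 209/623 = 33.5%, the out-of-state pool 113/255 = 44.3% → the out-of-state pool
The out-of-state pool has the higher rate in all 3 groups.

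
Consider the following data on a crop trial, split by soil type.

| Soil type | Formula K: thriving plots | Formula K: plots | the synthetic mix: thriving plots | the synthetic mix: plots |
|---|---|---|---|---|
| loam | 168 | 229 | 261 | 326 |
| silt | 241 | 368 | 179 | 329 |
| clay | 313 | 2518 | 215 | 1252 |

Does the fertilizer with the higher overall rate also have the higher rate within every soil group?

No

Loam: Formula K 168/229 = 73.4%, the synthetic mix 261/326 = 80.1% → the synthetic mix
Silt: Formula K 241/368 = 65.5%, the synthetic mix 179/329 = 54.4% → Formula K
Clay: Formula K 313/2518 = 12.4%, the synthetic mix 215/1252 = 17.2% → the synthetic mix
Overall: Formula K 722/3115 = 23.2%, the synthetic mix 655/1907 = 34.3% → the synthetic mix
Neither sweeps: Formula K wins 1 of 3 groups, the synthetic mix wins 2. The synthetic mix wins overall but not every group — no Simpson reversal.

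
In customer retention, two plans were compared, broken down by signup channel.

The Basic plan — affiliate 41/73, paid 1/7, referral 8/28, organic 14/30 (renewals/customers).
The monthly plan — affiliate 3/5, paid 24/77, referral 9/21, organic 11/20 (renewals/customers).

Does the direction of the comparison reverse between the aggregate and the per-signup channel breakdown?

Yes

Affiliate: the Basic plan 41/73 = 56.2%, the monthly plan 3/5 = 60.0% → the monthly plan
Paid: the Basic plan 1/7 = 14.3%, the monthly plan 24/77 = 31.2% → the monthly plan
Referral: the Basic plan 8/28 = 28.6%, the monthly plan 9/21 = 42.9% → the monthly plan
Organic: the Basic plan 14/30 = 46.7%, the monthly plan 11/20 = 55.0% → the monthly plan
Overall: the Basic plan 64/138 = 46.4%, the monthly plan 47/123 = 38.2% → the Basic plan
The monthly plan wins each signup group but the Basic plan wins overall — the comparison reverses. The monthly plan's customers skew toward paid, which has a lower base rate.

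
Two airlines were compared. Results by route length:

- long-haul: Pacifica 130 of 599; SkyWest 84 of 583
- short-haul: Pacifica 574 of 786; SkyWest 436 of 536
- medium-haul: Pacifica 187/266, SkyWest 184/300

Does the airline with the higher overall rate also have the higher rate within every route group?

Long-haul: Pacifica 130/599 = 21.7%, SkyWest 84/583 = 14.4% → Pacifica
Short-haul: Pacifica 574/786 = 73.0%, SkyWest 436/536 = 81.3% → SkyWest
Medium-haul: Pacifica 187/266 = 70.3%, SkyWest 184/300 = 61.3% → Pacifica
Overall: Pacifica 891/1651 = 54.0%, SkyWest 704/1419 = 49.6% → Pacifica
Neither sweeps: Pacifica wins 2 of 3 groups, SkyWest wins 1. Pacifica wins overall but not every group — no Simpson reversal.

No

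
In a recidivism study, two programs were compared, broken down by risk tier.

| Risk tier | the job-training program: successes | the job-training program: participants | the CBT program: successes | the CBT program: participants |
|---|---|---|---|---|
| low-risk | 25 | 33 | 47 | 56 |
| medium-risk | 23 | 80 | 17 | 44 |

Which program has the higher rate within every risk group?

Low-risk: the job-training program 25/33 = 75.8%, the CBT program 47/56 = 83.9% → the CBT program
Medium-risk: the job-training program 23/80 = 28.8%, the CBT program 17/44 = 38.6% → the CBT program
The CBT program has the higher rate in both groups.

the CBT program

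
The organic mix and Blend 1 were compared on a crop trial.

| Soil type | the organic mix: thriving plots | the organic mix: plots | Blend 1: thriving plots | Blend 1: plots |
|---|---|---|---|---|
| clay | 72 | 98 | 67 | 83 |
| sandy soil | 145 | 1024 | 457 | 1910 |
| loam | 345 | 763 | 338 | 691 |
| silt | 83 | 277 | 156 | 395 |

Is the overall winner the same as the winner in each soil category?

Clay: the organic mix 72/98 = 73.5%, Blend 1 67/83 = 80.7% → Blend 1
Sandy soil: the organic mix 145/1024 = 14.2%, Blend 1 457/1910 = 23.9% → Blend 1
Loam: the organic mix 345/763 = 45.2%, Blend 1 338/691 = 48.9% → Blend 1
Silt: the organic mix 83/277 = 30.0%, Blend 1 156/395 = 39.5% → Blend 1
Overall: the organic mix 645/2162 = 29.8%, Blend 1 1018/3079 = 33.1% → Blend 1
Blend 1 wins overall and in every soil group — no reversal.

Yes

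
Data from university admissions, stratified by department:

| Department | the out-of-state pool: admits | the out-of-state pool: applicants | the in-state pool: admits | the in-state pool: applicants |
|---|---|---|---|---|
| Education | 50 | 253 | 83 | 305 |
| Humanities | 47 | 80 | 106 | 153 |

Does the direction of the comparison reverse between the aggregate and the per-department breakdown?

No

Education: the out-of-state pool 50/253 = 19.8%, the in-state pool 83/305 = 27.2% → the in-state pool
Humanities: the out-of-state pool 47/80 = 58.8%, the in-state pool 106/153 = 69.3% → the in-state pool
Overall: the out-of-state pool 97/333 = 29.1%, the in-state pool 189/458 = 41.3% → the in-state pool
The in-state pool wins overall and in every department group — no reversal.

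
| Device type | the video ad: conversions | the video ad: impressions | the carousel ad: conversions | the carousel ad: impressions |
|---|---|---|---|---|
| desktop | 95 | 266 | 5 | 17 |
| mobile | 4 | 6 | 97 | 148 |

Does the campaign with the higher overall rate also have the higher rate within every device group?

Desktop: the video ad 95/266 = 35.7%, the carousel ad 5/17 = 29.4% → the video ad
Mobile: the video ad 4/6 = 66.7%, the carousel ad 97/148 = 65.5% → the video ad
Overall: the video ad 99/272 = 36.4%, the carousel ad 102/165 = 61.8% → the carousel ad
The video ad wins each device group but the carousel ad wins overall — the comparison reverses. The video ad's impressions skew toward desktop, which has a lower base rate.

No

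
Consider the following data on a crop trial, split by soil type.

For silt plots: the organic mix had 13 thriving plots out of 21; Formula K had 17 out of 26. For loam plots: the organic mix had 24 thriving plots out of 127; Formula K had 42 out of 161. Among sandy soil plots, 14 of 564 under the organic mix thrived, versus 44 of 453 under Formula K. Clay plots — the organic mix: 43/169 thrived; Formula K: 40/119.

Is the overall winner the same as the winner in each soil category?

Silt: the organic mix 13/21 = 61.9%, Formula K 17/26 = 65.4% → Formula K
Loam: the organic mix 24/127 = 18.9%, Formula K 42/161 = 26.1% → Formula K
Sandy soil: the organic mix 14/564 = 2.5%, Formula K 44/453 = 9.7% → Formula K
Clay: the organic mix 43/169 = 25.4%, Formula K 40/119 = 33.6% → Formula K
Overall: the organic mix 94/881 = 10.7%, Formula K 143/759 = 18.8% → Formula K
Formula K wins overall and in every soil group — no reversal.

Yes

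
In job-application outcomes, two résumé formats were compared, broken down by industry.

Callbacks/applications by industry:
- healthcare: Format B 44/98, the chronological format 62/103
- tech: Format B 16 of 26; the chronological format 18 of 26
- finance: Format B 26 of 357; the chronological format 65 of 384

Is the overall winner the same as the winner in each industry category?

Healthcare: Format B 44/98 = 44.9%, the chronological format 62/103 = 60.2% → the chronological format
Tech: Format B 16/26 = 61.5%, the chronological format 18/26 = 69.2% → the chronological format
Finance: Format B 26/357 = 7.3%, the chronological format 65/384 = 16.9% → the chronological format
Overall: Format B 86/481 = 17.9%, the chronological format 145/513 = 28.3% → the chronological format
The chronological format wins overall and in every industry group — no reversal.

Yes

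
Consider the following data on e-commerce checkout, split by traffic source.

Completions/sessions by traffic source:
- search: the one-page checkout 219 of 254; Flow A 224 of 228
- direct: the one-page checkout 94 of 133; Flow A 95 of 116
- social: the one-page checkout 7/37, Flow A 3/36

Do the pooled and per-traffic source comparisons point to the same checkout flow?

Search: the one-page checkout 219/254 = 86.2%, Flow A 224/228 = 98.2% → Flow A
Direct: the one-page checkout 94/133 = 70.7%, Flow A 95/116 = 81.9% → Flow A
Social: the one-page checkout 7/37 = 18.9%, Flow A 3/36 = 8.3% → the one-page checkout
Overall: the one-page checkout 320/424 = 75.5%, Flow A 322/380 = 84.7% → Flow A
Neither sweeps: the one-page checkout wins 1 of 3 groups, Flow A wins 2. Flow A wins overall but not every group — no Simpson reversal.

No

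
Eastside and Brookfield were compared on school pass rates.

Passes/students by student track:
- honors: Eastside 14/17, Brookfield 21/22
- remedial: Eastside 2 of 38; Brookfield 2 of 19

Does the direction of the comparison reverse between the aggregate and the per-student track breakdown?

No

Honors: Eastside 14/17 = 82.4%, Brookfield 21/22 = 95.5% → Brookfield
Remedial: Eastside 2/38 = 5.3%, Brookfield 2/19 = 10.5% → Brookfield
Overall: Eastside 16/55 = 29.1%, Brookfield 23/41 = 56.1% → Brookfield
Brookfield wins overall and in every student group — no reversal.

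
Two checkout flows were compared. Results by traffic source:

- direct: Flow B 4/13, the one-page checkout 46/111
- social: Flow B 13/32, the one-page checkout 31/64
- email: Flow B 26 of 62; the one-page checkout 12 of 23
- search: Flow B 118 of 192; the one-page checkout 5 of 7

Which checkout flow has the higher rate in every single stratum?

the one-page checkout

Direct: Flow B 4/13 = 30.8%, the one-page checkout 46/111 = 41.4% → the one-page checkout
Social: Flow B 13/32 = 40.6%, the one-page checkout 31/64 = 48.4% → the one-page checkout
Email: Flow B 26/62 = 41.9%, the one-page checkout 12/23 = 52.2% → the one-page checkout
Search: Flow B 118/192 = 61.5%, the one-page checkout 5/7 = 71.4% → the one-page checkout
The one-page checkout has the higher rate in all 4 groups.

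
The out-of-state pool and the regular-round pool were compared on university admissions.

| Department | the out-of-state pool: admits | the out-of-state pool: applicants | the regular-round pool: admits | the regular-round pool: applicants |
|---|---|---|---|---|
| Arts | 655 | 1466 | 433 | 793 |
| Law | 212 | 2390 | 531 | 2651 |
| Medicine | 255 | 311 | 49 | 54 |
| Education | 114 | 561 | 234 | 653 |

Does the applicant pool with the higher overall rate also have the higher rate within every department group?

Yes

Arts: the out-of-state pool 655/1466 = 44.7%, the regular-round pool 433/793 = 54.6% → the regular-round pool
Law: the out-of-state pool 212/2390 = 8.9%, the regular-round pool 531/2651 = 20.0% → the regular-round pool
Medicine: the out-of-state pool 255/311 = 82.0%, the regular-round pool 49/54 = 90.7% → the regular-round pool
Education: the out-of-state pool 114/561 = 20.3%, the regular-round pool 234/653 = 35.8% → the regular-round pool
Overall: the out-of-state pool 1236/4728 = 26.1%, the regular-round pool 1247/4151 = 30.0% → the regular-round pool
The regular-round pool wins overall and in every department group — no reversal.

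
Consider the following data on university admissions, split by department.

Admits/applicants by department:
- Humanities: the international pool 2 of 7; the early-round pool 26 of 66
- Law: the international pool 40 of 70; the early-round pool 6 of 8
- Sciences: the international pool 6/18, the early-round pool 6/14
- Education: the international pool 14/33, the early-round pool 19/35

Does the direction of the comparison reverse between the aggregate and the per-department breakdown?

Yes

Humanities: the international pool 2/7 = 28.6%, the early-round pool 26/66 = 39.4% → the early-round pool
Law: the international pool 40/70 = 57.1%, the early-round pool 6/8 = 75.0% → the early-round pool
Sciences: the international pool 6/18 = 33.3%, the early-round pool 6/14 = 42.9% → the early-round pool
Education: the international pool 14/33 = 42.4%, the early-round pool 19/35 = 54.3% → the early-round pool
Overall: the international pool 62/128 = 48.4%, the early-round pool 57/123 = 46.3% → the international pool
The early-round pool wins each department group but the international pool wins overall — the comparison reverses. The early-round pool's applicants skew toward Humanities, which has a lower base rate.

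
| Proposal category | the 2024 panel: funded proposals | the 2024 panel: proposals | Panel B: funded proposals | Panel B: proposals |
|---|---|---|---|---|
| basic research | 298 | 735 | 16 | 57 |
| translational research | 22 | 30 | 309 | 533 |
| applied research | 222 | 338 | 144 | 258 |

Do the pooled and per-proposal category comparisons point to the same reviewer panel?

No

Basic research: the 2024 panel 298/735 = 40.5%, Panel B 16/57 = 28.1% → the 2024 panel
Translational research: the 2024 panel 22/30 = 73.3%, Panel B 309/533 = 58.0% → the 2024 panel
Applied research: the 2024 panel 222/338 = 65.7%, Panel B 144/258 = 55.8% → the 2024 panel
Overall: the 2024 panel 542/1103 = 49.1%, Panel B 469/848 = 55.3% → Panel B
The 2024 panel wins each proposal group but Panel B wins overall — the comparison reverses. The 2024 panel's proposals skew toward basic research, which has a lower base rate.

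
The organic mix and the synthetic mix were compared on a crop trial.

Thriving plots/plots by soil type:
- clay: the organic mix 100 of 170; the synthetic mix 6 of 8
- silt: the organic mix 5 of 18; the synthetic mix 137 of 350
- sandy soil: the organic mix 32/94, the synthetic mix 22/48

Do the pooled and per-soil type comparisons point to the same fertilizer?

Clay: the organic mix 100/170 = 58.8%, the synthetic mix 6/8 = 75.0% → the synthetic mix
Silt: the organic mix 5/18 = 27.8%, the synthetic mix 137/350 = 39.1% → the synthetic mix
Sandy soil: the organic mix 32/94 = 34.0%, the synthetic mix 22/48 = 45.8% → the synthetic mix
Overall: the organic mix 137/282 = 48.6%, the synthetic mix 165/406 = 40.6% → the organic mix
The synthetic mix wins each soil group but the organic mix wins overall — the comparison reverses. The synthetic mix's plots skew toward silt, which has a lower base rate.

No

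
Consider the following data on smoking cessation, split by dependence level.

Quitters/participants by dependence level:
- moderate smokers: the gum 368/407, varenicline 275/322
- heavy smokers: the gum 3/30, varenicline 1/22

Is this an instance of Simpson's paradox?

Moderate smokers: the gum 368/407 = 90.4%, varenicline 275/322 = 85.4% → the gum
Heavy smokers: the gum 3/30 = 10.0%, varenicline 1/22 = 4.5% → the gum
Overall: the gum 371/437 = 84.9%, varenicline 276/344 = 80.2% → the gum
The gum wins overall and in every dependence group — no reversal.

No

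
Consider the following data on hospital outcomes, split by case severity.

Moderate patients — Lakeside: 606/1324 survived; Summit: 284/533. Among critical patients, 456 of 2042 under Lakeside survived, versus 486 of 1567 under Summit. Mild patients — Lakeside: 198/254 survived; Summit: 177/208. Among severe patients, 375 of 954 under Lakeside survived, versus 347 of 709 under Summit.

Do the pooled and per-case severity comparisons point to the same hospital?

Moderate: Lakeside 606/1324 = 45.8%, Summit 284/533 = 53.3% → Summit
Critical: Lakeside 456/2042 = 22.3%, Summit 486/1567 = 31.0% → Summit
Mild: Lakeside 198/254 = 78.0%, Summit 177/208 = 85.1% → Summit
Severe: Lakeside 375/954 = 39.3%, Summit 347/709 = 48.9% → Summit
Overall: Lakeside 1635/4574 = 35.7%, Summit 1294/3017 = 42.9% → Summit
Summit wins overall and in every case group — no reversal.

Yes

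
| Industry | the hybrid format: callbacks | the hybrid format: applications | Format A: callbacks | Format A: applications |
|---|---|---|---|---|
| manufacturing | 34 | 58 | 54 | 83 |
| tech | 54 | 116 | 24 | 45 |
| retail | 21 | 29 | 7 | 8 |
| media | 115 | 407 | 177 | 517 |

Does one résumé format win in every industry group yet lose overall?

No

Manufacturing: the hybrid format 34/58 = 58.6%, Format A 54/83 = 65.1% → Format A
Tech: the hybrid format 54/116 = 46.6%, Format A 24/45 = 53.3% → Format A
Retail: the hybrid format 21/29 = 72.4%, Format A 7/8 = 87.5% → Format A
Media: the hybrid format 115/407 = 28.3%, Format A 177/517 = 34.2% → Format A
Overall: the hybrid format 224/610 = 36.7%, Format A 262/653 = 40.1% → Format A
Format A wins overall and in every industry group — no reversal.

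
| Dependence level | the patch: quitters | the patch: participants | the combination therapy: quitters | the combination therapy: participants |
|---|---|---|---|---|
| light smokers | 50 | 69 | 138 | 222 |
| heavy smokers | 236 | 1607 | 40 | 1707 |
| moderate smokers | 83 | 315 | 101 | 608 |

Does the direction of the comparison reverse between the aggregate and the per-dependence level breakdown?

Light smokers: the patch 50/69 = 72.5%, the combination therapy 138/222 = 62.2% → the patch
Heavy smokers: the patch 236/1607 = 14.7%, the combination therapy 40/1707 = 2.3% → the patch
Moderate smokers: the patch 83/315 = 26.3%, the combination therapy 101/608 = 16.6% → the patch
Overall: the patch 369/1991 = 18.5%, the combination therapy 279/2537 = 11.0% → the patch
The patch wins overall and in every dependence group — no reversal.

No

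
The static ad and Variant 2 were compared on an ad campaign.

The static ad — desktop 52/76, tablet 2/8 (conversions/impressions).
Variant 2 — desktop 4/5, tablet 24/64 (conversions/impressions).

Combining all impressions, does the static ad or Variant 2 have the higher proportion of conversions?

the static ad

Desktop: the static ad 52/76 = 68.4%, Variant 2 4/5 = 80.0% → Variant 2
Tablet: the static ad 2/8 = 25.0%, Variant 2 24/64 = 37.5% → Variant 2
Overall: the static ad 54/84 = 64.3%, Variant 2 28/69 = 40.6% → the static ad
(Variant 2 wins every device group but the static ad wins overall — Variant 2's impressions skew toward the low-rate tablet group.)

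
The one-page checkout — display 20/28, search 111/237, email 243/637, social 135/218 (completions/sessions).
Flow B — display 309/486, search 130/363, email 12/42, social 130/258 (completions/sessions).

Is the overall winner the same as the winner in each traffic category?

Display: the one-page checkout 20/28 = 71.4%, Flow B 309/486 = 63.6% → the one-page checkout
Search: the one-page checkout 111/237 = 46.8%, Flow B 130/363 = 35.8% → the one-page checkout
Email: the one-page checkout 243/637 = 38.1%, Flow B 12/42 = 28.6% → the one-page checkout
Social: the one-page checkout 135/218 = 61.9%, Flow B 130/258 = 50.4% → the one-page checkout
Overall: the one-page checkout 509/1120 = 45.4%, Flow B 581/1149 = 50.6% → Flow B
The one-page checkout wins each traffic group but Flow B wins overall — the comparison reverses. The one-page checkout's sessions skew toward email, which has a lower base rate.

No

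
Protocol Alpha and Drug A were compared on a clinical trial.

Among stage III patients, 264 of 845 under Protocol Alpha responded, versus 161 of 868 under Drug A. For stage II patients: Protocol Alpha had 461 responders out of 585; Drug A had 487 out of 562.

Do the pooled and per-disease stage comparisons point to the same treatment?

No

Stage III: Protocol Alpha 264/845 = 31.2%, Drug A 161/868 = 18.5% → Protocol Alpha
Stage II: Protocol Alpha 461/585 = 78.8%, Drug A 487/562 = 86.7% → Drug A
Overall: Protocol Alpha 725/1430 = 50.7%, Drug A 648/1430 = 45.3% → Protocol Alpha
Neither sweeps: Protocol Alpha wins 1 of 2 groups, Drug A wins 1. Protocol Alpha wins overall but not every group — no Simpson reversal.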